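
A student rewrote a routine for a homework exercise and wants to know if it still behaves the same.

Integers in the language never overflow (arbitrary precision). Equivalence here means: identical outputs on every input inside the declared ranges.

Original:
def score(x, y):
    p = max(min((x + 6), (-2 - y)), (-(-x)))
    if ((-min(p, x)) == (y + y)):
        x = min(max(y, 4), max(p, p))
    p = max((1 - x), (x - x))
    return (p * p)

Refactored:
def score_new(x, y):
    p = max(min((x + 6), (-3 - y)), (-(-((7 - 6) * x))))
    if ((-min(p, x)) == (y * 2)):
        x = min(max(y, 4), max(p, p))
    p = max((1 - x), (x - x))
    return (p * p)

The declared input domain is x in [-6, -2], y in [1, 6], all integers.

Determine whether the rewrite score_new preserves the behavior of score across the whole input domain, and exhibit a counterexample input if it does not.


Not equivalent: x=-6, y=3 separates them (36 vs 49).
score: p becomes -5; next ((-min(p, x)) == (y + y)) evaluates to true; next x becomes -5; next p becomes 6; next final value 36
score_new: p becomes -6; next ((-min(p, x)) == (y * 2)) evaluates to true; next x becomes -6; next p becomes 7; next final value 49
verdict: not equivalent; witness: x=-6, y=3


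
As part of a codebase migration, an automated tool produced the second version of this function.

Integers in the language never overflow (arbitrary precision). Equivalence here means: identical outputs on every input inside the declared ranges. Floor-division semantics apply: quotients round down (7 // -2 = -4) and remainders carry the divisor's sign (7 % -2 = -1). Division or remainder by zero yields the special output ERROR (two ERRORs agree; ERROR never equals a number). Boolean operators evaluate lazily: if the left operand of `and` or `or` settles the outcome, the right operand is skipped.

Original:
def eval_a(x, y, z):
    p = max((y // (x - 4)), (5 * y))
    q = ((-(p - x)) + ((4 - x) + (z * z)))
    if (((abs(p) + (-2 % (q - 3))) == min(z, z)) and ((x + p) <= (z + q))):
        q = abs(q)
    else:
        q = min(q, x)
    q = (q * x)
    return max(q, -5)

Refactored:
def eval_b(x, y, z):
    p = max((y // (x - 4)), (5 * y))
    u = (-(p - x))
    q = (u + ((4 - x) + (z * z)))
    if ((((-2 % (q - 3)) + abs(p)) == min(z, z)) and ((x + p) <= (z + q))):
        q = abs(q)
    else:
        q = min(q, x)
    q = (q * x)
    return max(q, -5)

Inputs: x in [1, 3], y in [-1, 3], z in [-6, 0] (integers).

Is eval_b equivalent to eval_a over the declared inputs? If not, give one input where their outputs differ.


The two are interchangeable: local variable names differ; also statement counts differ, and every declared input agrees.
One worked example (x=1, y=1, z=-6) — eval_a: p = 5; q = 35; (((abs(p) + (-2 % (q - 3))) == min(z, z)) and ((x + p) <= (z + q))) -> false; q = 1; q = 1; return 1; eval_b: p = 5; u = -4; q = 35; ((((-2 % (q - 3)) + abs(p)) == min(z, z)) and ((x + p) <= (z + q))) -> false; q = 1; q = 1; return 1; agreement on 1.
An exhaustive pass over the 105 declared inputs shows identical outputs.
verdict: equivalent


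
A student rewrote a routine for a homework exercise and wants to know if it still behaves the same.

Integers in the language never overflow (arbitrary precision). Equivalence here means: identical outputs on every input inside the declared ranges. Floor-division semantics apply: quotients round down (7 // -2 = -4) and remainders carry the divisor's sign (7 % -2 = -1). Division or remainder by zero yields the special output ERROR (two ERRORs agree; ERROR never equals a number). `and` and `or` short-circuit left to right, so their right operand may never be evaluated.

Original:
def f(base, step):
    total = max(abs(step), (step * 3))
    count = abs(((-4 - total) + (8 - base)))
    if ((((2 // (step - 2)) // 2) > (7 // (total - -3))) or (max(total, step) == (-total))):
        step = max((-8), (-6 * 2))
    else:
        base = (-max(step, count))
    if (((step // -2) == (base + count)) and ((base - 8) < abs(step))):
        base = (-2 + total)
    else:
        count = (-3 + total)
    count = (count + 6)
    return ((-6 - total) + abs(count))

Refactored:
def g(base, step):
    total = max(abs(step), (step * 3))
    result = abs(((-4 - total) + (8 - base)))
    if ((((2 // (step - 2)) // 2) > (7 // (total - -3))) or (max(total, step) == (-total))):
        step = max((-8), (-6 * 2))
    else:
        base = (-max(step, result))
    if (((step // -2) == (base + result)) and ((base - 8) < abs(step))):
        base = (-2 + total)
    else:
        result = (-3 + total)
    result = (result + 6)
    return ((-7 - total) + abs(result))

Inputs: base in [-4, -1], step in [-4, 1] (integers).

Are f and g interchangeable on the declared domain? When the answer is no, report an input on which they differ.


Evaluate both at base=-4, step=-4.
f: total becomes 4; next count becomes 4; next ((((2 // (step - 2)) // 2) > (7 // (total - -3))) or (max(total, step) == (-total))) evaluates to false; next base becomes -4; next (((step // -2) == (base + count)) and ((base - 8) < abs(step))) evaluates to false; next count becomes 1; next count becomes 7; next final value -3
g: total becomes 4; next result becomes 4; next ((((2 // (step - 2)) // 2) > (7 // (total - -3))) or (max(total, step) == (-total))) evaluates to false; next base becomes -4; next (((step // -2) == (base + result)) and ((base - 8) < abs(step))) evaluates to false; next result becomes 1; next result becomes 7; next final value -4
-3 against -4: the behavior changed.
verdict: not equivalent; witness: base=-4, step=-4


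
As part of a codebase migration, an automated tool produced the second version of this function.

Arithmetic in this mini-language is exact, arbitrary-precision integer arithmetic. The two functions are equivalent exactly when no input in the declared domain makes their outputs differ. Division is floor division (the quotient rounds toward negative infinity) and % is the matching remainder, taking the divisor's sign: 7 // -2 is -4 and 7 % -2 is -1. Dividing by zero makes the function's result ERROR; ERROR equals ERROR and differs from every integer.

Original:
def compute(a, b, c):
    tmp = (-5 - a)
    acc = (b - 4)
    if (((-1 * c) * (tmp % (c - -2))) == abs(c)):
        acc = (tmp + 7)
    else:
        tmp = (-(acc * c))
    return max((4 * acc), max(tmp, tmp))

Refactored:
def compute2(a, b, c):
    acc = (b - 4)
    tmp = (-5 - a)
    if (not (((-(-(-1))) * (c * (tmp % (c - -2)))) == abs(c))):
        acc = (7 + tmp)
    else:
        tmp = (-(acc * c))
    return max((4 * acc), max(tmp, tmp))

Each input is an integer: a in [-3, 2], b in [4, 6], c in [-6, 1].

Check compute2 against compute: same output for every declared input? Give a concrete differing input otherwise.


The rewrite breaks on a=-3, b=4, c=-6, where the results are 0 and 20.
compute: tmp=-2, then acc=0, then (((-1 * c) * (tmp % (c - -2))) == abs(c)) is false, then tmp=0, then returns 0
compute2: acc=0, then tmp=-2, then (not (((-(-(-1))) * (c * (tmp % (c - -2)))) == abs(c))) is true, then acc=5, then returns 20
verdict: not equivalent; witness: a=-3, b=4, c=-6


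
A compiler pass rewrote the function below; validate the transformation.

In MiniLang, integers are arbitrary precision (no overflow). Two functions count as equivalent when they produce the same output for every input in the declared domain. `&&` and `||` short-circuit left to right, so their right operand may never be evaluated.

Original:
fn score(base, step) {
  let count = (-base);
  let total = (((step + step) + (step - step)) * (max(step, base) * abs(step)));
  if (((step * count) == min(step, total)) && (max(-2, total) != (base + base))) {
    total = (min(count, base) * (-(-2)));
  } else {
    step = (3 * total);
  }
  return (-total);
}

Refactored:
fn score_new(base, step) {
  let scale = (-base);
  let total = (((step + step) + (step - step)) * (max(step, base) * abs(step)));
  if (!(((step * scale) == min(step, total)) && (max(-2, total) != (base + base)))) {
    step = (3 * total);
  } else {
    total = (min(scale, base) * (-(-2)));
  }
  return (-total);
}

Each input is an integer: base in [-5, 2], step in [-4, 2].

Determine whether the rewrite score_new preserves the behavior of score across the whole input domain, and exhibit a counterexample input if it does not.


Although boolean connective usage differs; local variable names differ, 56/56 inputs agree.
verdict: equivalent


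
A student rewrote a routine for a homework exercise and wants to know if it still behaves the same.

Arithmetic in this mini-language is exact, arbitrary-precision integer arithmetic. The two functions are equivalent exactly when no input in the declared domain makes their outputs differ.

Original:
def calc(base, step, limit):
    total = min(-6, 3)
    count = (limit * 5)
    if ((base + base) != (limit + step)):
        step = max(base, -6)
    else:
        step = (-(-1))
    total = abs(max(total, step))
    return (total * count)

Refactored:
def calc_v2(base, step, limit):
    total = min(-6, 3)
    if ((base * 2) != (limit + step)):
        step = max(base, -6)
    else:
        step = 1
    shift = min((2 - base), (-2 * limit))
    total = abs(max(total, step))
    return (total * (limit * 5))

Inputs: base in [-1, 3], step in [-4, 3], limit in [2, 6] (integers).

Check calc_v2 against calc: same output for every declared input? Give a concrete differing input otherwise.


This is a faithful refactor — local variable names differ, plus min/max/abs usage differs, plus constant usage differs, plus arithmetic usage differs, but the computed results match everywhere.
One worked example (base=3, step=-1, limit=4) — calc: total = -6; count = 20; ((base + base) != (limit + step)) -> true; step = 3; total = 3; return 60; calc_v2: total = -6; ((base * 2) != (limit + step)) -> true; step = 3; shift = -8; total = 3; return 60; agreement on 60.
Every one of the 200 inputs gives matching results.
verdict: equivalent


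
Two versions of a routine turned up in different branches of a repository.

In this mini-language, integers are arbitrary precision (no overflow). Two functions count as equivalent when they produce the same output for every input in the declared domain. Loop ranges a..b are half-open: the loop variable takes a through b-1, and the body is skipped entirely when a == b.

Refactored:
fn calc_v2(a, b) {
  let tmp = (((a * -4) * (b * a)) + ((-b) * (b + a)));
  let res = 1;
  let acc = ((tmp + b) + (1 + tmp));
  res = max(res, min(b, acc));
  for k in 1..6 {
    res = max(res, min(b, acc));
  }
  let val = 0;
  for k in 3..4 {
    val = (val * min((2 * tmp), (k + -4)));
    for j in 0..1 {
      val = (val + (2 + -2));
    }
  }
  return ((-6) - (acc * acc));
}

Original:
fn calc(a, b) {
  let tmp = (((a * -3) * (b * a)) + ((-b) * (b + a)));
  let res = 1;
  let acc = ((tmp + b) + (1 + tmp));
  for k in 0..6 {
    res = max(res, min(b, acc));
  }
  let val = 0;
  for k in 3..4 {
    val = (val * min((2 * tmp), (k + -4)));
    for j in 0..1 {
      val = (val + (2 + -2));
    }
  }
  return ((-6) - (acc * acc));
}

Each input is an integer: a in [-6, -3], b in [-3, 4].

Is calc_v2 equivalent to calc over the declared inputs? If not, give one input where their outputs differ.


The rewrite breaks on a=-6, b=-3, where the results are -350470 and -652870.
calc: tmp := 297 | res := 1 | acc := 592 | iter k=0: | res := 1 | iter k=1: | res := 1 | iter k=2: | res := 1 | iter k=3: | res := 1 | iter k=4: | res := 1 | iter k=5: | res := 1 | val := 0 | iter k=3: | val := 0 | iter j=0: | val := 0 | result -350470
calc_v2: tmp := 405 | res := 1 | acc := 808 | res := 1 | iter k=1: | res := 1 | iter k=2: | res := 1 | iter k=3: | res := 1 | iter k=4: | res := 1 | iter k=5: | res := 1 | val := 0 | iter k=3: | val := 0 | iter j=0: | val := 0 | result -652870
verdict: not equivalent; witness: a=-6, b=-3


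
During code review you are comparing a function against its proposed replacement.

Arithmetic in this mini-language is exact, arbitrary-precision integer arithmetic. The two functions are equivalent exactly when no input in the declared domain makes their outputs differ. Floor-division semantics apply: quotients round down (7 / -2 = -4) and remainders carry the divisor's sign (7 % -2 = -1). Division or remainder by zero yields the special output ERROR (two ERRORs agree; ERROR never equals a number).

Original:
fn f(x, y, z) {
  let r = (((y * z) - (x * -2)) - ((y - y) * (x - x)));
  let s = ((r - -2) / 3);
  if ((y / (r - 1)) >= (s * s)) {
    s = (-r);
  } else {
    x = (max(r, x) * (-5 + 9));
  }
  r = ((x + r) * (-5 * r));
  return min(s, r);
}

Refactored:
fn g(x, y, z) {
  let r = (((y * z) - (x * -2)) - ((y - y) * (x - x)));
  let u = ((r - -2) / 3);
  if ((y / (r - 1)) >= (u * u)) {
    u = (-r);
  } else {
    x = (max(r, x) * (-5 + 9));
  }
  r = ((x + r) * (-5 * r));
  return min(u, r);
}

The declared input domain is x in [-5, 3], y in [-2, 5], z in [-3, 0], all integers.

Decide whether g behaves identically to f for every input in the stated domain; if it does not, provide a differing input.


Side by side, the visible changes include: local variable names differ.
As a probe, take x=0, y=0, z=-2: f runs r=0, then s=0, then ((y / (r - 1)) >= (s * s)) is true, then s=0, then r=0, then returns 0; g runs r=0, then u=0, then ((y / (r - 1)) >= (u * u)) is true, then u=0, then r=0, then returns 0; both end at 0.
Checked all 288 inputs in the declared domain: the outputs agree on every one.
verdict: equivalent


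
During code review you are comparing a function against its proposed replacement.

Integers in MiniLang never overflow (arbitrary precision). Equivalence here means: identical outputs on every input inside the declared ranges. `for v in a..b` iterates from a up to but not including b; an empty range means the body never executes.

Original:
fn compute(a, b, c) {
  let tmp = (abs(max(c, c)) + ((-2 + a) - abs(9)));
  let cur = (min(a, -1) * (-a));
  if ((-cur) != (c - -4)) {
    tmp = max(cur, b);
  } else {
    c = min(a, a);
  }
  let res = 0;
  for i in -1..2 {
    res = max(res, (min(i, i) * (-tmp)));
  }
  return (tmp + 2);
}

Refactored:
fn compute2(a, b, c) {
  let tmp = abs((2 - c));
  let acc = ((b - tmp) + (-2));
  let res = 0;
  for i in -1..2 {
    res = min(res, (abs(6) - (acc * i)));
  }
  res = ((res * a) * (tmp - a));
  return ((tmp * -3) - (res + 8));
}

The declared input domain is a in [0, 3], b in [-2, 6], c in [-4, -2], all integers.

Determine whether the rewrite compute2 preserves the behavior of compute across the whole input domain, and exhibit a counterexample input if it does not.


These are not equivalent — on a=0, b=-2, c=-4 the outputs split (-5 vs -26).
compute: tmp := -7 | cur := 0 | ((-cur) != (c - -4)): false | c := 0 | res := 0 | iter i=-1: | res := 0 | iter i=0: | res := 0 | iter i=1: | res := 7 | result -5
compute2: tmp := 6 | acc := -10 | res := 0 | iter i=-1: | res := -4 | iter i=0: | res := -4 | iter i=1: | res := -4 | res := 0 | result -26
verdict: not equivalent; witness: a=0, b=-2, c=-4


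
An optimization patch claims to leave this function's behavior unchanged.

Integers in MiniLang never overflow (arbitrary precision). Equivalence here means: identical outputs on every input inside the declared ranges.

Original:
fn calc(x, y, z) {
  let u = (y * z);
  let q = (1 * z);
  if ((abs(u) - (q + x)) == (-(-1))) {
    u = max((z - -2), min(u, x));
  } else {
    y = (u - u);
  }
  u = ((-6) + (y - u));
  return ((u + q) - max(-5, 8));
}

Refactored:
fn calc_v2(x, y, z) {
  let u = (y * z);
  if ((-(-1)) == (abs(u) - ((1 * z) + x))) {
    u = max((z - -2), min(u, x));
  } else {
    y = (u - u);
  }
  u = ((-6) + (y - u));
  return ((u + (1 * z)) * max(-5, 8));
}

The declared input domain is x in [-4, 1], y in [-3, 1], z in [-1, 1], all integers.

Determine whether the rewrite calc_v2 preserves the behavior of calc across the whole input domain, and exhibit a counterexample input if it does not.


Consider the input x=-4, y=-3, z=-1.
calc: u := 3 | q := -1 | ((abs(u) - (q + x)) == (-(-1))): false | y := 0 | u := -9 | result -18
calc_v2: u := 3 | ((-(-1)) == (abs(u) - ((1 * z) + x))): false | y := 0 | u := -9 | result -80
-18 vs -80 — the two versions disagree here.
verdict: not equivalent; witness: x=-4, y=-3, z=-1


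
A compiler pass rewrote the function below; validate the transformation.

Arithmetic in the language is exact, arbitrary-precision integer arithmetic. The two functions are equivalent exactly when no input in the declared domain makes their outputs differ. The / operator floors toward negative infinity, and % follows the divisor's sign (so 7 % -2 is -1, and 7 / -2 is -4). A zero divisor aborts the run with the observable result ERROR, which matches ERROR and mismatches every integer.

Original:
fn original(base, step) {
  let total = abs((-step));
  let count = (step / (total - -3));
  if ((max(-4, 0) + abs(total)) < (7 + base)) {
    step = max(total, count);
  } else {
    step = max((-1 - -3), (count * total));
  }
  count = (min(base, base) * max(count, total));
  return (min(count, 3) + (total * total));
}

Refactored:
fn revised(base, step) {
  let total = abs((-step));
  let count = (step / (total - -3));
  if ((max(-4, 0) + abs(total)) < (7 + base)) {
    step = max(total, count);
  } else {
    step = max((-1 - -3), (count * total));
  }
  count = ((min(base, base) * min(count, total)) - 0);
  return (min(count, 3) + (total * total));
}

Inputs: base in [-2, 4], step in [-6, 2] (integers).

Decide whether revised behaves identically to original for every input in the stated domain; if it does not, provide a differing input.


These are not equivalent — on base=-2, step=-6 the outputs split (24 vs 38).
original: total = 6; count = -1; ((max(-4, 0) + abs(total)) < (7 + base)) -> false; step = 2; count = -12; return 24
revised: total = 6; count = -1; ((max(-4, 0) + abs(total)) < (7 + base)) -> false; step = 2; count = 2; return 38
verdict: not equivalent; witness: base=-2, step=-6


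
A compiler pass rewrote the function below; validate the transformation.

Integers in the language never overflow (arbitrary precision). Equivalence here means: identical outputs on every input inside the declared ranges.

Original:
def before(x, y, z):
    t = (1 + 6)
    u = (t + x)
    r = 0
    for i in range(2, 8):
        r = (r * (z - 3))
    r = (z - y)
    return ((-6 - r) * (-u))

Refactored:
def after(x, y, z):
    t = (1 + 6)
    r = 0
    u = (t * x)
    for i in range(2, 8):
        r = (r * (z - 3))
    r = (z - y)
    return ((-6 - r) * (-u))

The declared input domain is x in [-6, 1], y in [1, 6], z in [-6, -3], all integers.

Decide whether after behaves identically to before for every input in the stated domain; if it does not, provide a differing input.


Run the pair on x=-6, y=1, z=-6.
before: t = 7; u = 1; r = 0; [i=2]; r = 0; [i=3]; r = 0; [i=4]; r = 0; [i=5]; r = 0; [i=6]; r = 0; [i=7]; r = 0; r = -7; return -1
after: t = 7; r = 0; u = -42; [i=2]; r = 0; [i=3]; r = 0; [i=4]; r = 0; [i=5]; r = 0; [i=6]; r = 0; [i=7]; r = 0; r = -7; return 42
-1 and 42 differ, so these are not the same function on this domain.
verdict: not equivalent; witness: x=-6, y=1, z=-6


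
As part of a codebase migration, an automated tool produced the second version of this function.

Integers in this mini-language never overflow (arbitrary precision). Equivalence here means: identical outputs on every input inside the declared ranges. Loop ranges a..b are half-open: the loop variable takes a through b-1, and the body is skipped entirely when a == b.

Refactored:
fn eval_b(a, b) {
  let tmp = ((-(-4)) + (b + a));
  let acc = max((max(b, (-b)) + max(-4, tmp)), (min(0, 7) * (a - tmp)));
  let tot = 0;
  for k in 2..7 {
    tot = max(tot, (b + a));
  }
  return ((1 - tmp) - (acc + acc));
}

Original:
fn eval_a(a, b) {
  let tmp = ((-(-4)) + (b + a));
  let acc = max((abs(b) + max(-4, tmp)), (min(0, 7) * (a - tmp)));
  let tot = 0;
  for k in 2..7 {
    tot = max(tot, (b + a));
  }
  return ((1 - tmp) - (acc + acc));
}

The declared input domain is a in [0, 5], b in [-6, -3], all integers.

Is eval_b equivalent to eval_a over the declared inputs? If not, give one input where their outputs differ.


The two are interchangeable: min/max/abs usage differs, and every declared input agrees.
Spot check at a=4, b=-4 — eval_a: tmp = 4; acc = 8; tot = 0; [k=2]; tot = 0; [k=3]; tot = 0; [k=4]; tot = 0; [k=5]; tot = 0; [k=6]; tot = 0; return -19. eval_b: tmp = 4; acc = 8; tot = 0; [k=2]; tot = 0; [k=3]; tot = 0; [k=4]; tot = 0; [k=5]; tot = 0; [k=6]; tot = 0; return -19. Both give -19.
Sweeping the whole domain (24 inputs) finds no disagreement.
verdict: equivalent


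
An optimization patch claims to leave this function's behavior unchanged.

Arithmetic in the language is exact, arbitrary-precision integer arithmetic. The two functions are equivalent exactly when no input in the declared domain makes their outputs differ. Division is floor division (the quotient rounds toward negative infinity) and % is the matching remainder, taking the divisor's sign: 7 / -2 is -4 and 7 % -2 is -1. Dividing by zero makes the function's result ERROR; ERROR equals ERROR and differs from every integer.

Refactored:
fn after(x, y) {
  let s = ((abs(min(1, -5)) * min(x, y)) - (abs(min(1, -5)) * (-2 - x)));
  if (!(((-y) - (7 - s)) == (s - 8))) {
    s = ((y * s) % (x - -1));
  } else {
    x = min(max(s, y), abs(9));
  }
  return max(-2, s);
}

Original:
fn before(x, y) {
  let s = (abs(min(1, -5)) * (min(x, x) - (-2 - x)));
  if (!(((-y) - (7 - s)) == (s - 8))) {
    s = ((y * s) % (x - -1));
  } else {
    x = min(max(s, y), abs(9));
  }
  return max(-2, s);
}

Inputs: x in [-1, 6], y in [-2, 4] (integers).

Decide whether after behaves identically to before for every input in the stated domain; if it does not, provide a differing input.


Evaluate both at x=2, y=-2.
before: s = 30; (!(((-y) - (7 - s)) == (s - 8))) -> true; s = 0; return 0
after: s = 10; (!(((-y) - (7 - s)) == (s - 8))) -> true; s = 1; return 1
0 and 1 differ, so these are not the same function on this domain.
verdict: not equivalent; witness: x=2, y=-2


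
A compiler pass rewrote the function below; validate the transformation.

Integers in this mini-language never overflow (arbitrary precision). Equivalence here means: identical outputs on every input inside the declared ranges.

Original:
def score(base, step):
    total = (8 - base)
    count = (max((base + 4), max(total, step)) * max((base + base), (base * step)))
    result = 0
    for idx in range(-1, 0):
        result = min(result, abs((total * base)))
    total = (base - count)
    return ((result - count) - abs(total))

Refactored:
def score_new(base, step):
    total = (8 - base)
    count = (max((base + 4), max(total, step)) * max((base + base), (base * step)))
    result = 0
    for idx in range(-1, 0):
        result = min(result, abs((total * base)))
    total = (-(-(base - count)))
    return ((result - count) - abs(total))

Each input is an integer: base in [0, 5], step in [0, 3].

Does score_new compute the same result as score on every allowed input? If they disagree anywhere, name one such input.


Reading the diff, among the changes: same computation, different form.
As a probe, take base=5, step=1: score runs total becomes 3; next count becomes 90; next result becomes 0; next at idx=-1:; next result becomes 0; next total becomes -85; next final value -175; score_new runs total becomes 3; next count becomes 90; next result becomes 0; next at idx=-1:; next result becomes 0; next total becomes -85; next final value -175; both end at -175.
Across all 24 domain points the two functions coincide.
verdict: equivalent


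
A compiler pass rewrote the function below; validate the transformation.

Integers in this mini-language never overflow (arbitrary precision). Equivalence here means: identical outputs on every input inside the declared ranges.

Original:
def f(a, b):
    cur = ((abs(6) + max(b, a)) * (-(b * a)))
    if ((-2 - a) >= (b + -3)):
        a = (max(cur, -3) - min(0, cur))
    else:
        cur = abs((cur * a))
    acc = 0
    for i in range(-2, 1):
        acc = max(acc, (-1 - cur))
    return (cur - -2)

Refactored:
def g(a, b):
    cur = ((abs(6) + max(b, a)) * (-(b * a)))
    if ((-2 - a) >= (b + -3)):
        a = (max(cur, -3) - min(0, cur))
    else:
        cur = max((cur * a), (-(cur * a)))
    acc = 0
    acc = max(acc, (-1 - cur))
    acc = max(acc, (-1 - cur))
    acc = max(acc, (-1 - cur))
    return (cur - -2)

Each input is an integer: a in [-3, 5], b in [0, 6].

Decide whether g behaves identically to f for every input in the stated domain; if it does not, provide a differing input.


Equivalent — the differences include local variable names differ, and loop structure differs, and constant usage differs, and statement counts differ, and min/max/abs usage differs, and arithmetic usage differs, yet no declared input distinguishes the two.
Tracing a=3, b=2: f: cur=-54, then ((-2 - a) >= (b + -3)) is false, then cur=162, then acc=0, then (i=-2), then acc=0, then (i=-1), then acc=0, then (i=0), then acc=0, then returns 164 | g: cur=-54, then ((-2 - a) >= (b + -3)) is false, then cur=162, then acc=0, then acc=0, then acc=0, then acc=0, then returns 164 — matching result 164.
Checked all 63 inputs in the declared domain: the outputs agree on every one.
verdict: equivalent


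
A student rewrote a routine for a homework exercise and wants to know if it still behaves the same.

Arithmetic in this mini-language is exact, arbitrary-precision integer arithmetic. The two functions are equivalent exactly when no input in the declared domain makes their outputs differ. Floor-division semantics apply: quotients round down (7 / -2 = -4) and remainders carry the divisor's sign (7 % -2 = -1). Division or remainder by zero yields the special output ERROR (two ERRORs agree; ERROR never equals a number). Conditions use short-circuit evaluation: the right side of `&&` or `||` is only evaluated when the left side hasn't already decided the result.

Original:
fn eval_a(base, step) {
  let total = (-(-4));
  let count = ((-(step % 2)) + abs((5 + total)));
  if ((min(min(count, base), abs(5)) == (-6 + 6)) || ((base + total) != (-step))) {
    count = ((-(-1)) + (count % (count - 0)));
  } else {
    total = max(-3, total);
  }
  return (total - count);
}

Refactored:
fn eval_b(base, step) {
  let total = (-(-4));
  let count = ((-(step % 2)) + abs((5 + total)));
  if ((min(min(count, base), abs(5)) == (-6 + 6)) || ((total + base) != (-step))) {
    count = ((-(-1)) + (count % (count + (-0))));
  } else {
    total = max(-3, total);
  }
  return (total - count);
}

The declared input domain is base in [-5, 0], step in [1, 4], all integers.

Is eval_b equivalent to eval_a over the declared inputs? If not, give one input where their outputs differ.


Comparing the listings, the differences include: arithmetic usage differs.
One worked example (base=-5, step=2) — eval_a: total := 4 | count := 9 | ((min(min(count, base), abs(5)) == (-6 + 6)) || ((base + total) != (-step))): true | count := 1 | result 3; eval_b: total := 4 | count := 9 | ((min(min(count, base), abs(5)) == (-6 + 6)) || ((total + base) != (-step))): true | count := 1 | result 3; agreement on 3.
Every one of the 24 inputs gives matching results.
verdict: equivalent


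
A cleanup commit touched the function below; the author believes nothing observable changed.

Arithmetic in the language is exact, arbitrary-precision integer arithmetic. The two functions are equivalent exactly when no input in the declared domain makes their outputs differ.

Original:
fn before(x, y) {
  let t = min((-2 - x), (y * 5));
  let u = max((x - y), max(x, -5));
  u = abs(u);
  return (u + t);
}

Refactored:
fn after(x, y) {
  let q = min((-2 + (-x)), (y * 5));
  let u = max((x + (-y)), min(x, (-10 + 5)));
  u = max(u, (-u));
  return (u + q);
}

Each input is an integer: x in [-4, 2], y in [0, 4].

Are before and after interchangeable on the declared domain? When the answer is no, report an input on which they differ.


Try x=-4, y=1.
before: t=2, then u=-4, then u=4, then returns 6
after: q=2, then u=-5, then u=5, then returns 7
6 vs 7 — the two versions disagree here.
verdict: not equivalent; witness: x=-4, y=1


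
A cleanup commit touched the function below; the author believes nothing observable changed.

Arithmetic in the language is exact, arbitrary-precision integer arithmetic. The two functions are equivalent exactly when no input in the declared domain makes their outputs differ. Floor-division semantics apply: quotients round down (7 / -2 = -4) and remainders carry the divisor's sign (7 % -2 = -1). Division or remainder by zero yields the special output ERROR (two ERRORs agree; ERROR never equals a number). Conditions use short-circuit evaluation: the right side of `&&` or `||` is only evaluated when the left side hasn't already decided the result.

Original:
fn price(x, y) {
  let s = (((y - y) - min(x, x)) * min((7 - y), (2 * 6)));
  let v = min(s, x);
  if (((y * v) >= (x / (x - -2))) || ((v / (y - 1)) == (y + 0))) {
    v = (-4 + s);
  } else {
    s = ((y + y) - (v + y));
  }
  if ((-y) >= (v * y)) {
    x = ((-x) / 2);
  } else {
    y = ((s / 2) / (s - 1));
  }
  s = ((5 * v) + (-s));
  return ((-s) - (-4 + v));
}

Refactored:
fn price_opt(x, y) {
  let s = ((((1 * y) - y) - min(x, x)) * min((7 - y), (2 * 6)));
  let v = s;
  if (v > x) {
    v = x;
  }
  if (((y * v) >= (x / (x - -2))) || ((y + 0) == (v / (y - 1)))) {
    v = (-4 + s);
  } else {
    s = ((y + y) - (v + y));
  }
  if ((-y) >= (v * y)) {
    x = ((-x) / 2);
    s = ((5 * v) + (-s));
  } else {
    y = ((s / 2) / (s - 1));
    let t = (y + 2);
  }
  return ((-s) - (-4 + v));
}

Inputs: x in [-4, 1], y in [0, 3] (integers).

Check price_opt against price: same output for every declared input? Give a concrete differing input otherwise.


Input x=-1, y=1: -2 from price versus -4 from price_opt.
verdict: not equivalent; witness: x=-1, y=1


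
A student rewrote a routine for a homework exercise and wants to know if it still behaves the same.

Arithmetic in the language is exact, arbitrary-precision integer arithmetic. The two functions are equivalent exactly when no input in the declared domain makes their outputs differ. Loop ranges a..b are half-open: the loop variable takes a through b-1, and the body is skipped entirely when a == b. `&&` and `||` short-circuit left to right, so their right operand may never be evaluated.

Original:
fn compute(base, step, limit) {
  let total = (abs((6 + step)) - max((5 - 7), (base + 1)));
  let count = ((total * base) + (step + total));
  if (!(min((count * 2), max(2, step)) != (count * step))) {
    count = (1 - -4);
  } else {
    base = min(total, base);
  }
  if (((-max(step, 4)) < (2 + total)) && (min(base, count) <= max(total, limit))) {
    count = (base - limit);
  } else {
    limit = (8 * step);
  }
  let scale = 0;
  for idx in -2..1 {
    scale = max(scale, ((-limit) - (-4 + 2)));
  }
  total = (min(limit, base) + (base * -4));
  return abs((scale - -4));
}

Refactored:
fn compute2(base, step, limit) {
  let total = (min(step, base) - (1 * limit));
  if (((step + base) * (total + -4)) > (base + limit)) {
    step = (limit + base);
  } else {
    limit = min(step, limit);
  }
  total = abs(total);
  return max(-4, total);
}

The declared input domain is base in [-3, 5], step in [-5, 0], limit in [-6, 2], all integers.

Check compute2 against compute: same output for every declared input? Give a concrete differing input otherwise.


Input base=-3, step=-5, limit=-6: 12 from compute versus 1 from compute2.
verdict: not equivalent; witness: base=-3, step=-5, limit=-6


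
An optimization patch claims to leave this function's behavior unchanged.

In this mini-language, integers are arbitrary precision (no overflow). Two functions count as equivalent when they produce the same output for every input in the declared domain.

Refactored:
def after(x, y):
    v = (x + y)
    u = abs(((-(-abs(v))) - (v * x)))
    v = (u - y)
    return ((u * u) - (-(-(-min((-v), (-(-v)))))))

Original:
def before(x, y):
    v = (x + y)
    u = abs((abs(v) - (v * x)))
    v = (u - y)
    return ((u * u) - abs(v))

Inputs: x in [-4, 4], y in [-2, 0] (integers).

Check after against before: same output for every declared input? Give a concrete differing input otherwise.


The two are interchangeable: min/max/abs usage differs, and every declared input agrees.
Spot check at x=-2, y=-2 — before: v becomes -4; next u becomes 4; next v becomes 6; next final value 10. after: v becomes -4; next u becomes 4; next v becomes 6; next final value 10. Both give 10.
Sweeping the whole domain (27 inputs) finds no disagreement.
verdict: equivalent


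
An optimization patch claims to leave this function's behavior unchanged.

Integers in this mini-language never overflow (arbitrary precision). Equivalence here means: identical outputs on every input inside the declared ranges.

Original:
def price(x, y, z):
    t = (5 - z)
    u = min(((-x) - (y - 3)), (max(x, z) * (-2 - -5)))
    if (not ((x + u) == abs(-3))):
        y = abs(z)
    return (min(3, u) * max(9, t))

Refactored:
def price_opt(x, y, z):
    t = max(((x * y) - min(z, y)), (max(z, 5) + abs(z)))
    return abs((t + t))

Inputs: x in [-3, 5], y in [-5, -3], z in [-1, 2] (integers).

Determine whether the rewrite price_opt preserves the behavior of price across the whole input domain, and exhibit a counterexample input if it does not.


Not equivalent: x=-3, y=-5, z=-1 separates them (-27 vs 40).
price: t := 6 | u := -3 | (not ((x + u) == abs(-3))): true | y := 1 | result -27
price_opt: t := 20 | result 40
verdict: not equivalent; witness: x=-3, y=-5, z=-1


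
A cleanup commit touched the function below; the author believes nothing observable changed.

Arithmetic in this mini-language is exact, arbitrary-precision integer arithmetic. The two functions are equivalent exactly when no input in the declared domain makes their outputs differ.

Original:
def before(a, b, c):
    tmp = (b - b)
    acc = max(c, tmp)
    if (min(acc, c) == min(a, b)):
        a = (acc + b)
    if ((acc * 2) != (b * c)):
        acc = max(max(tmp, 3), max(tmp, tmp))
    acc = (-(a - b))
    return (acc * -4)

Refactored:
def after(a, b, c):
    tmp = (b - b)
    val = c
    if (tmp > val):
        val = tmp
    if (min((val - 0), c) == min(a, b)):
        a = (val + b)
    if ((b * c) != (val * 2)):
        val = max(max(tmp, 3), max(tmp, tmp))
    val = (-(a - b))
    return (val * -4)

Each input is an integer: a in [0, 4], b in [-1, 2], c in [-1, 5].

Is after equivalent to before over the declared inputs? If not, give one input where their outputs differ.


Comparing the listings, the differences include: arithmetic usage differs; also constant usage differs; also min/max/abs usage differs; also comparison usage differs; also statement counts differ; also branching structure differs; also local variable names differ.
Tracing a=2, b=1, c=2: before: tmp = 0; acc = 2; (min(acc, c) == min(a, b)) -> false; ((acc * 2) != (b * c)) -> true; acc = 3; acc = -1; return 4 | after: tmp = 0; val = 2; (tmp > val) -> false; (min((val - 0), c) == min(a, b)) -> false; ((b * c) != (val * 2)) -> true; val = 3; val = -1; return 4 — matching result 4.
Checked all 140 inputs in the declared domain: the outputs agree on every one.
verdict: equivalent


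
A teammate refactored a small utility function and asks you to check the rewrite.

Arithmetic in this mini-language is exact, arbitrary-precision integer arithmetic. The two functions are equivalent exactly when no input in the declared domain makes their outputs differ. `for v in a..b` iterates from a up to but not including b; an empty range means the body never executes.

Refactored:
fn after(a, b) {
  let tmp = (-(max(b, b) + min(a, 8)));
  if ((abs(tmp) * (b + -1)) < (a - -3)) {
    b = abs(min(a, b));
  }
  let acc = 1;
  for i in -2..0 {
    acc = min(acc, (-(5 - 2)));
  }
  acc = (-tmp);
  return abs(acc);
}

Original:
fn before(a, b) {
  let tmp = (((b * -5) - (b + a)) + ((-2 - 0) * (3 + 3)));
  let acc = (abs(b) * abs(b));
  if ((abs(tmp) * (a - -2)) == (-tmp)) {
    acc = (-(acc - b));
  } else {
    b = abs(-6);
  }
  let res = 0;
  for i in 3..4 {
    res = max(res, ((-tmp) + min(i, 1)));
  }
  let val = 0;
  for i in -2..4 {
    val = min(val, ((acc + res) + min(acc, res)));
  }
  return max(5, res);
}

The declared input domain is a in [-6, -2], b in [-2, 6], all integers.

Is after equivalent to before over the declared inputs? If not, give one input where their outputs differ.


Try a=-6, b=-2.
before: tmp = 6; acc = 4; ((abs(tmp) * (a - -2)) == (-tmp)) -> false; b = 6; res = 0; [i=3]; res = 0; val = 0; [i=-2]; val = 0; [i=-1]; val = 0; [i=0]; val = 0; [i=1]; val = 0; [i=2]; val = 0; [i=3]; val = 0; return 5
after: tmp = 8; ((abs(tmp) * (b + -1)) < (a - -3)) -> true; b = 6; acc = 1; [i=-2]; acc = -3; [i=-1]; acc = -3; acc = -8; return 8
5 vs 8 — the two versions disagree here.
verdict: not equivalent; witness: a=-6, b=-2


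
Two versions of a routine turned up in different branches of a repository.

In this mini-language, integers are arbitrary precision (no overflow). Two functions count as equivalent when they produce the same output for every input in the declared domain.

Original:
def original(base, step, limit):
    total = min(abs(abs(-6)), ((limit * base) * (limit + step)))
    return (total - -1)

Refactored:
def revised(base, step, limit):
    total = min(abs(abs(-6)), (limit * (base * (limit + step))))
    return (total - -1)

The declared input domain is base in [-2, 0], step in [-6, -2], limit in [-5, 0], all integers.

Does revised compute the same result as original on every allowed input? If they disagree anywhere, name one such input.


Equivalent — the differences include same computation, different form, yet no declared input distinguishes the two.
Tracing base=-1, step=-4, limit=0: original: total=0, then returns 1 | revised: total=0, then returns 1 — matching result 1.
Every one of the 90 inputs gives matching results.
verdict: equivalent


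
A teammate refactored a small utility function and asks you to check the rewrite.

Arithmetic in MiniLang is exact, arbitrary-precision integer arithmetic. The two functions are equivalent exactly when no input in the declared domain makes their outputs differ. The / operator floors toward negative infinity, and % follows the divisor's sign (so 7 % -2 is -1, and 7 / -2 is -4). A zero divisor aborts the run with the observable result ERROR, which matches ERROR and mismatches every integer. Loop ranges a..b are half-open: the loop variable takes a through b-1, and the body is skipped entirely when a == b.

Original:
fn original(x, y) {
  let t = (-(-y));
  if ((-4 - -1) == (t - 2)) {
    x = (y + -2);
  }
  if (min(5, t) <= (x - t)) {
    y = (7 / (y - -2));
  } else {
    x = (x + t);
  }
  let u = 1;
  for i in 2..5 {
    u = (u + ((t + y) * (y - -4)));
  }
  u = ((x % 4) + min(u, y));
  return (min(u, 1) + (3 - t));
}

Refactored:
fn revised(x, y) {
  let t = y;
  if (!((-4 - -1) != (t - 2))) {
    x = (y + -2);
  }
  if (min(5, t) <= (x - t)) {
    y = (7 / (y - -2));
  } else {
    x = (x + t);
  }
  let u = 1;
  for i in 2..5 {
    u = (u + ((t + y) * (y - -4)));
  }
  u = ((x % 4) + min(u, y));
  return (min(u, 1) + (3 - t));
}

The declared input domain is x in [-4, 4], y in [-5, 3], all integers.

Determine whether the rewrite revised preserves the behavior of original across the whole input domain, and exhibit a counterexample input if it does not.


The two are interchangeable: comparison usage differs; and boolean connective usage differs, and every declared input agrees.
One worked example (x=0, y=-2) — original: t becomes -2; next ((-4 - -1) == (t - 2)) evaluates to false; next (min(5, t) <= (x - t)) evaluates to true; next hits division by zero so the output is ERROR; revised: t becomes -2; next (!((-4 - -1) != (t - 2))) evaluates to false; next (min(5, t) <= (x - t)) evaluates to true; next hits division by zero so the output is ERROR; agreement on ERROR.
Every one of the 81 inputs gives matching results.
verdict: equivalent


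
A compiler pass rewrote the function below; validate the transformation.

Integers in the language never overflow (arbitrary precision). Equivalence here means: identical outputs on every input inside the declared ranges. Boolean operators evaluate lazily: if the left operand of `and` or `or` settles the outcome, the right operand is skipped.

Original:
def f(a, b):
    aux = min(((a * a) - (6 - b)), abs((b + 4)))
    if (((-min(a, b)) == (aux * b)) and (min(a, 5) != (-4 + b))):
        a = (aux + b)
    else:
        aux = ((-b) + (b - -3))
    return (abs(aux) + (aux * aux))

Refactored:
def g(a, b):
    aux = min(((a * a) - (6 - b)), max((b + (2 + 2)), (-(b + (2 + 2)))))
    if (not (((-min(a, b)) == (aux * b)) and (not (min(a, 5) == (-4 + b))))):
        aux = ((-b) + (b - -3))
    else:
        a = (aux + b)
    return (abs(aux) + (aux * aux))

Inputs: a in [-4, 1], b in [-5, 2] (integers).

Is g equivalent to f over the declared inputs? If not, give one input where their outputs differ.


Side by side, the visible changes include: min/max/abs usage differs; boolean connective usage differs; arithmetic usage differs; comparison usage differs; constant usage differs.
Spot check at a=0, b=-2 — f: aux := -8 | (((-min(a, b)) == (aux * b)) and (min(a, 5) != (-4 + b))): false | aux := 3 | result 12. g: aux := -8 | (not (((-min(a, b)) == (aux * b)) and (not (min(a, 5) == (-4 + b))))): true | aux := 3 | result 12. Both give 12.
Across all 48 domain points the two functions coincide.
verdict: equivalent
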